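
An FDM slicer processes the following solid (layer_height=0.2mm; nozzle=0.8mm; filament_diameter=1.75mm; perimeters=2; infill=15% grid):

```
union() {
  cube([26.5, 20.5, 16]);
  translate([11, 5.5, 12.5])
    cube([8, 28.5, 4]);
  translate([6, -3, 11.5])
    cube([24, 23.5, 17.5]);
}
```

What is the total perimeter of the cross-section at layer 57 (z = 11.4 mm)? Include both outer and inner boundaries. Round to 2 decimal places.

At z = 11.4 mm: the cube (footprint 26.5×20.5) is included at this height (perimeter 94.00 mm); the cube at (11, 5.5) is not intersected at this z (z outside [12.5, 16.5]); the cube at (6, -3) is absent (z outside [11.5, 29]); Merging all regions: only the 26.5×20.5 cube is present, so the union is just that shape — boundary = 94.00 mm. Overall, the cross-section is a single solid region. Total boundary length (outer) = 94.00 mm.

94.00 mm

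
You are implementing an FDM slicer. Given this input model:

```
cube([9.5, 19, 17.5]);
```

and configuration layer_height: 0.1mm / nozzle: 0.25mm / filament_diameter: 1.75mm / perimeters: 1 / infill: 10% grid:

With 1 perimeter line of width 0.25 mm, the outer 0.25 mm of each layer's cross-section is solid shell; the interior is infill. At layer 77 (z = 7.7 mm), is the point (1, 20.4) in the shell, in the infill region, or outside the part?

At z = 7.7 mm: the 9.5×19 cube contributes its full rectangle. Overall, the cross-section is a single solid region. The nearest boundary edge runs (9.50, 19.00)→(0.00, 19.00); distance from the point to it = 1.40 mm. The point is not inside any of the regions above, so it lies outside the cross-section (1.40 mm from the nearest boundary).

outside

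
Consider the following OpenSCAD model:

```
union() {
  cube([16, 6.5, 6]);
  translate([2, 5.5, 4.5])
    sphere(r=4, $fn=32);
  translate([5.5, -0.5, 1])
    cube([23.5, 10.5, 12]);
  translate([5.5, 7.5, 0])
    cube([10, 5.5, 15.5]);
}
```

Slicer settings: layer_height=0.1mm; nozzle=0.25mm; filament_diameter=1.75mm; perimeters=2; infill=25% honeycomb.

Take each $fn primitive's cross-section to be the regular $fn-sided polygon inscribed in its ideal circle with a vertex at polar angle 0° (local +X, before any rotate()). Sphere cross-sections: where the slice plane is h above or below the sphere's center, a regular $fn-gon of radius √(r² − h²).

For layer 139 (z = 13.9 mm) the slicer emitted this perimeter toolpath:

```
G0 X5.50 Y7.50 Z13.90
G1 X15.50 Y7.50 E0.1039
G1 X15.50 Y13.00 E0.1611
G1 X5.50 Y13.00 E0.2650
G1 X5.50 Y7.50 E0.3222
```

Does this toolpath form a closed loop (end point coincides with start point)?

yes

Start point (G0): (5.50, 7.50). End point (last G1): the path returns to the start — closed.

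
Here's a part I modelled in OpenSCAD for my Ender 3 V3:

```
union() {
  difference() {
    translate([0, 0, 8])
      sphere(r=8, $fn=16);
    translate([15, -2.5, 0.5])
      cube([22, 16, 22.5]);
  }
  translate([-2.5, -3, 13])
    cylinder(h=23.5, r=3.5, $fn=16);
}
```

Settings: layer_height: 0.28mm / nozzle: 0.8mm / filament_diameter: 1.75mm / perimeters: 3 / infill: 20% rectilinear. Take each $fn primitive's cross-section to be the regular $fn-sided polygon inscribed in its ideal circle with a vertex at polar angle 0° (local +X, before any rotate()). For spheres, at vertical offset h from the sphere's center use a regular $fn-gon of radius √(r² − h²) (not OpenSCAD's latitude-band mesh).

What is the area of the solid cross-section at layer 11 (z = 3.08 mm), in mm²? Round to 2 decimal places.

121.83 mm²

At z = 3.08 mm: the sphere: section is a regular 16-gon, circumradius = √(r²−h²) = √(8²−4.92²) = 6.308 (area = (16/2)·6.308²·sin(360°/16) = 121.83 mm²); the 22×16 cube at (15, -2.5) contributes its full rectangle (area 352.00 mm²); Taking the first minus the rest: starting from the r=8 sphere (121.83 mm²), the 22×16 cube at (15, -2.5) misses the remaining region (no effect) — area = 121.83 mm²; the cylinder at (-2.5, -3) does not reach this height (z outside [13, 36.5]); Combining (union): only that combined region is present, so the union is just that shape — area = 121.83 mm². Overall, the cross-section is a single solid region. Net area = 121.83 mm².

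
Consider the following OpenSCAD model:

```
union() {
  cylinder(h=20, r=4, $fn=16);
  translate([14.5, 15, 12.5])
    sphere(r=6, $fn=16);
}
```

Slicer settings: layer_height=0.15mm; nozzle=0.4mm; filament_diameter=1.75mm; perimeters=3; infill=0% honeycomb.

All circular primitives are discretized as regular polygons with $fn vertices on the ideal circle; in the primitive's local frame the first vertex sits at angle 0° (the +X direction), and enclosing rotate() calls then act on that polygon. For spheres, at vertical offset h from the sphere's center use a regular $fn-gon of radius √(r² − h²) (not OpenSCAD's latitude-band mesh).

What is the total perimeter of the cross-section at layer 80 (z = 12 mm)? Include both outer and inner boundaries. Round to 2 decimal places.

At z = 12 mm: the r=4 cylinder contributes a regular 16-gon of circumradius 4 (perimeter = 2·16·4.000·sin(180°/16) = 24.97 mm); the r=6 sphere at (14.5, 15) slices to a regular 16-gon of circumradius 5.979 (√(r²−h²) with h=0.5 from center) (perimeter = 2·16·5.979·sin(180°/16) = 37.33 mm); Combining (union): the 2 present regions are separate (no shared area or edge), so areas and boundary lengths simply add and each stays a separate island — boundary = 62.30 mm. Overall, the cross-section has 2 separate islands. Total boundary length (outer) = 62.30 mm.

62.30 mm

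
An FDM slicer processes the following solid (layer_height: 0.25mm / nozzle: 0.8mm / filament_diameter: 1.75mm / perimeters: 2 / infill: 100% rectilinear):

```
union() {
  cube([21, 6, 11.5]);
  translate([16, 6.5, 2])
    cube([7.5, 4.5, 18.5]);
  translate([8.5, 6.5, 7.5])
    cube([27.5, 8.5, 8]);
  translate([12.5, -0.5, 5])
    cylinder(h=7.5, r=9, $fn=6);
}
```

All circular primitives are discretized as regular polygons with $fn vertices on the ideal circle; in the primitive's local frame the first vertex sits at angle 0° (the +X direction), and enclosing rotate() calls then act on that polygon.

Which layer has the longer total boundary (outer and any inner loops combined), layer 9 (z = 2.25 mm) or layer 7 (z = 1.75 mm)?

Layer 9 (z = 2.25): the cube (footprint 21×6) is included at this height (perimeter 54.00 mm); the 7.5×4.5 cube at (16, 6.5) contributes its full rectangle (perimeter 24.00 mm); the cube at (8.5, 6.5) is not intersected at this z (z outside [7.5, 15.5]); the cylinder at (12.5, -0.5) is not intersected at this z (z outside [5, 12.5]); Merging all regions: the 2 present regions are separate (no shared area or edge), so areas and boundary lengths simply add and each stays a separate island — boundary = 78.00 mm. So its perimeter = 78.00 mm. Layer 7 (z = 1.75): the cube is present — its section is the full 21×6 rectangle (perimeter 54.00 mm); the cube at (16, 6.5) is not intersected at this z (z outside [2, 20.5]); the cube at (8.5, 6.5) is absent (z outside [7.5, 15.5]); the cylinder at (12.5, -0.5) is absent (z outside [5, 12.5]); Taking the union: only the 21×6 cube is present, so the union is just that shape — boundary = 54.00 mm. So its perimeter = 54.00 mm. Layer 9 is larger (78.00 vs 54.00 mm).

layer 9 (z = 2.25 mm)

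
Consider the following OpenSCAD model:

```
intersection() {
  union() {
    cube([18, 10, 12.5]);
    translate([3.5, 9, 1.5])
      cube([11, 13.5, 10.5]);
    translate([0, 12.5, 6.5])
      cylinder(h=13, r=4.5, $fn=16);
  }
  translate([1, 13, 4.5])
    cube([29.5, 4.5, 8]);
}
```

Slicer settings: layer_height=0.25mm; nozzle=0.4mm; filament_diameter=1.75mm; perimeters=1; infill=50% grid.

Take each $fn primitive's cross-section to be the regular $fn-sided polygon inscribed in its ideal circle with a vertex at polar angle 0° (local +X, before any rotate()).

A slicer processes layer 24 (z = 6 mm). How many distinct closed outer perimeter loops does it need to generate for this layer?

At z = 6 mm: the 18×10 cube contributes its full rectangle; the cube at (3.5, 9) is present — its section is the full 11×13.5 rectangle; the cylinder at (0, 12.5) is absent (z outside [6.5, 19.5]); Combining (union): the regions partially overlap (shared area 11.00 mm²), so overlapping operands fuse into one piece — 1 connected region; the cube at (1, 13) is present — its section is the full 29.5×4.5 rectangle; Taking the intersection: the 29.5×4.5 cube at (1, 13) partially overlaps that combined region; clipping to the common part keeps 49.50 mm² — 1 connected region. The result has 1 disconnected region.

1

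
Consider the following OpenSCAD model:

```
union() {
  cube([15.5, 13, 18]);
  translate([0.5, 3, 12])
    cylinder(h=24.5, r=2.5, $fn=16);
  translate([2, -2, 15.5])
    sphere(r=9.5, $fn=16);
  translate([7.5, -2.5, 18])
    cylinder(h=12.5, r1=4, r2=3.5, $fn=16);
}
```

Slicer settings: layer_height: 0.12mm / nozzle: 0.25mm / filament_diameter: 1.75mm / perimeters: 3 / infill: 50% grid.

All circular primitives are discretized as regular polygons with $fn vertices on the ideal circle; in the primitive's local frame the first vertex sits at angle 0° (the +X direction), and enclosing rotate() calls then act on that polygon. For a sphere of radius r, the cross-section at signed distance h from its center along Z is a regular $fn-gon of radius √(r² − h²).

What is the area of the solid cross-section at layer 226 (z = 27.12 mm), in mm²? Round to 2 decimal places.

At z = 27.12 mm: the cube does not reach this height (z outside [0, 18]); the r=2.5 cylinder at (0.5, 3) contributes a regular 16-gon of circumradius 2.5 (area = (16/2)·2.500²·sin(360°/16) = 19.13 mm²); the sphere at (2, -2) does not reach this height (|z−center|=11.620 > r=9.5); the cone at (7.5, -2.5): at t=0.730 of its height the radius interpolates to r₁+(r₂−r₁)t = 3.635, giving a regular 16-gon of that circumradius (area = (16/2)·3.635²·sin(360°/16) = 40.46 mm²); Combining (union): the 2 present regions are separate (no shared area or edge), so areas and boundary lengths simply add and each stays a separate island — area = 59.59 mm². Overall, the cross-section has 2 separate islands. Net area = 59.59 mm².

59.59 mm²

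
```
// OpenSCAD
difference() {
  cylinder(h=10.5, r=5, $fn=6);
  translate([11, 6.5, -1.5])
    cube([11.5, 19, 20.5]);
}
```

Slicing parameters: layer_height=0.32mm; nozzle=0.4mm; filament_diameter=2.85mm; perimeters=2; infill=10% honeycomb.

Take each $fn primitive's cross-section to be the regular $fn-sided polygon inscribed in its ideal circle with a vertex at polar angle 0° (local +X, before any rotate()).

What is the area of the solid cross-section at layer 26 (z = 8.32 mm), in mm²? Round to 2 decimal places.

At z = 8.32 mm: the r=5 cylinder gives a regular 6-gon of circumradius 5 (constant along its height) (area = (6/2)·5.000²·sin(360°/6) = 64.95 mm²); the 11.5×19 cube at (11, 6.5) contributes its full rectangle (area 218.50 mm²); After the difference (first − rest): starting from the r=5 cylinder (64.95 mm²), the 11.5×19 cube at (11, 6.5) misses the remaining region (no effect) — area = 64.95 mm². Overall, the cross-section is a single solid region. Net area = 64.95 mm².

64.95 mm²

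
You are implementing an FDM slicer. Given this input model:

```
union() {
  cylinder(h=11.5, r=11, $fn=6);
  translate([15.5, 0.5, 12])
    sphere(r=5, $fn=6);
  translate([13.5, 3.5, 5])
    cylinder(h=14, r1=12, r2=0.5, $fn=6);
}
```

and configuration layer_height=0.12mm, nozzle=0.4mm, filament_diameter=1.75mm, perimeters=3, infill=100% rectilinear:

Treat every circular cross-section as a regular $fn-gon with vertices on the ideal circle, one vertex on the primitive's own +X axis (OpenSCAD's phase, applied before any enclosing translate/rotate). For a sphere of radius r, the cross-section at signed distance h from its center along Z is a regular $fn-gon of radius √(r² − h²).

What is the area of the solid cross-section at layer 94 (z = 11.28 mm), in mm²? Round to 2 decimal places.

At z = 11.28 mm: the r=11 cylinder gives a regular 6-gon of circumradius 11 (constant along its height) (area = (6/2)·11.000²·sin(360°/6) = 314.37 mm²); the sphere at (15.5, 0.5): section is a regular 6-gon, circumradius = √(r²−h²) = √(5²−0.72²) = 4.948 (area = (6/2)·4.948²·sin(360°/6) = 63.61 mm²); the cone at (13.5, 3.5) (r1=12→r2=0.5) has section circumradius 6.841 here — a regular 6-gon (area = (6/2)·6.841²·sin(360°/6) = 121.60 mm²); Taking the union: the regions partially overlap — summed areas 499.58 mm² minus the doubly-counted overlap 61.75 mm² gives 437.82 mm² — area = 437.82 mm². Overall, the cross-section is a single solid region. Net area = 437.82 mm².

437.82 mm²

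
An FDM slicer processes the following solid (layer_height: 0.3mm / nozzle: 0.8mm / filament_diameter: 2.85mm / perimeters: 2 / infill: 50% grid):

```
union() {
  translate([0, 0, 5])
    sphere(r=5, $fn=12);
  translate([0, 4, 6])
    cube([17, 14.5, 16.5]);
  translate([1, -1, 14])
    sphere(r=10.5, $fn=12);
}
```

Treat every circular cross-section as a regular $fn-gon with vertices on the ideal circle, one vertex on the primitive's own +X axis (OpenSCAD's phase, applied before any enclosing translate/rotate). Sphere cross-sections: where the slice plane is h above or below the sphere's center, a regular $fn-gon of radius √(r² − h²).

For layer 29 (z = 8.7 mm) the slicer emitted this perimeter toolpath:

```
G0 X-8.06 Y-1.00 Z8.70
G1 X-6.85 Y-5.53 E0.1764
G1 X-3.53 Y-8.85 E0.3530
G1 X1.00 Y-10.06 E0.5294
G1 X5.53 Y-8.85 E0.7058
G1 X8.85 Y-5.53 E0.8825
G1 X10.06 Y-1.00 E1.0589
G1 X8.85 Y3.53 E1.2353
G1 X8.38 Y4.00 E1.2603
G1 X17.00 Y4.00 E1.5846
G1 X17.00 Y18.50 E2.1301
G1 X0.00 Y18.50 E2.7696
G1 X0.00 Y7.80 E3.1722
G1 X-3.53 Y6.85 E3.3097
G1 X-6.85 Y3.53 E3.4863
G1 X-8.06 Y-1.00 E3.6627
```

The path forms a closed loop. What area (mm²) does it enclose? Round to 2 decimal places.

469.24 mm²

Apply the shoelace formula to the sequence of (X, Y) vertices; enclosed area = 469.24 mm².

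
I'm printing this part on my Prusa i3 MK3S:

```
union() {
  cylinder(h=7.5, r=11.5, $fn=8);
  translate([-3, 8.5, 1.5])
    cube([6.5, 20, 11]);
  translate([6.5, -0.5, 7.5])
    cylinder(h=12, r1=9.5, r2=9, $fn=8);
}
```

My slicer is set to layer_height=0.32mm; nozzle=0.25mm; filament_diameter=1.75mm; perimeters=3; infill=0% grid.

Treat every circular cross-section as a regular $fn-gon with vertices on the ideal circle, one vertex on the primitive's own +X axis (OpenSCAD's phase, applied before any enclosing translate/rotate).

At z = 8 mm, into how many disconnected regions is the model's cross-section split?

At z = 8 mm: the cylinder does not reach this height (z outside [0, 7.5]); the cube at (-3, 8.5) is present — its section is the full 6.5×20 rectangle; the cone at (6.5, -0.5) contributes a regular 8-gon of circumradius 9.479 (interpolated between r1=9.5 and r2=9 at t=0.042); Merging all regions: the 2 present regions are separate (no shared area or edge), so areas and boundary lengths simply add and each stays a separate island — 2 connected regions. The result has 2 disconnected regions.

2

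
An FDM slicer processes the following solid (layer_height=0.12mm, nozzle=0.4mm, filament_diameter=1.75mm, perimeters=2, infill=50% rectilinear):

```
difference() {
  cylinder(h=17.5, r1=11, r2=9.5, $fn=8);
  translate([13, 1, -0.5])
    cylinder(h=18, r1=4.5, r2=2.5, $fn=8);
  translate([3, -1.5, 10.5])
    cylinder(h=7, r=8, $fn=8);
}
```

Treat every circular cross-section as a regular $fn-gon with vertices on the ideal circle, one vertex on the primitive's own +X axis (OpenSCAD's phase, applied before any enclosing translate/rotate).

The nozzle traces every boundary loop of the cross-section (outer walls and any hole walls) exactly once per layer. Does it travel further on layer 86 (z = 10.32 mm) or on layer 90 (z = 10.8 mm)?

Layer 86 (z = 10.32): the cone: at t=0.590 of its height the radius interpolates to r₁+(r₂−r₁)t = 10.115, giving a regular 8-gon of that circumradius (perimeter = 2·8·10.115·sin(180°/8) = 61.94 mm); the cone at (13, 1) contributes a regular 8-gon of circumradius 3.298 (interpolated between r1=4.5 and r2=2.5 at t=0.601) (perimeter = 2·8·3.298·sin(180°/8) = 20.19 mm); the cylinder at (3, -1.5) is absent (z outside [10.5, 17.5]); Subtracting the remaining from the first: starting from the cone, the cone at (13, 1) misses the remaining region (no effect) — boundary = 61.94 mm. So its perimeter = 61.94 mm. Layer 90 (z = 10.8): the cone: at t=0.617 of its height the radius interpolates to r₁+(r₂−r₁)t = 10.074, giving a regular 8-gon of that circumradius (perimeter = 2·8·10.074·sin(180°/8) = 61.68 mm); the cone at (13, 1) contributes a regular 8-gon of circumradius 3.244 (interpolated between r1=4.5 and r2=2.5 at t=0.628) (perimeter = 2·8·3.244·sin(180°/8) = 19.87 mm); the cylinder at (3, -1.5): section is a regular 8-gon, circumradius r=8 (perimeter = 2·8·8.000·sin(180°/8) = 48.98 mm); Subtracting the remaining from the first: starting from the cone, the cone at (13, 1) misses the remaining region (no effect); the r=8 cylinder at (3, -1.5) partially overlaps it — only the 166.08 mm² overlap (of its 181.02 mm²) is removed, clipping the outline — boundary = 73.32 mm. So its perimeter = 73.32 mm. Layer 90 is larger (73.32 vs 61.94 mm).

layer 90 (z = 10.8 mm)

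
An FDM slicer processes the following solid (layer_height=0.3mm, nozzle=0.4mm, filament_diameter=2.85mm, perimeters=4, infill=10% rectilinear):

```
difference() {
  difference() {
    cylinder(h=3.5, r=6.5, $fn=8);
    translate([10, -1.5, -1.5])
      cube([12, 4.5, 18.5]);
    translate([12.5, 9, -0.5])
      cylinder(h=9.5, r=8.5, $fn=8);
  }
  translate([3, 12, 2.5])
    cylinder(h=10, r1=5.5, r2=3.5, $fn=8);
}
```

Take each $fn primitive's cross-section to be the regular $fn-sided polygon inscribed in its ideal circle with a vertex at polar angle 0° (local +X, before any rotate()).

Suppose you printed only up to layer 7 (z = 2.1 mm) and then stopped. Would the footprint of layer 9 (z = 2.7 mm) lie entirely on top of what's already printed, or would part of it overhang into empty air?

entirely on top

Compare the two slices. At z = 2.1: the r=6.5 cylinder contributes a regular 8-gon of circumradius 6.5 (area = (8/2)·6.500²·sin(360°/8) = 119.50 mm²); the cube at (10, -1.5) is present — its section is the full 12×4.5 rectangle (area 54.00 mm²); the r=8.5 cylinder at (12.5, 9) gives a regular 8-gon of circumradius 8.5 (constant along its height) (area = (8/2)·8.500²·sin(360°/8) = 204.35 mm²); After the difference (first − rest): starting from the r=6.5 cylinder (119.50 mm²), the 12×4.5 cube at (10, -1.5) misses the remaining region (no effect); the r=8.5 cylinder at (12.5, 9) misses the remaining region (no effect) — area = 119.50 mm²; the cone at (3, 12) is absent (z outside [2.5, 12.5]); Subtracting the remaining from the first: none of the subtracted shapes is present at this height, so that combined region is unchanged — area = 119.50 mm². At z = 2.7: the cylinder: section is a regular 8-gon, circumradius r=6.5 (area = (8/2)·6.500²·sin(360°/8) = 119.50 mm²); the cube at (10, -1.5) (footprint 12×4.5) is included at this height (area 54.00 mm²); the r=8.5 cylinder at (12.5, 9) contributes a regular 8-gon of circumradius 8.5 (area = (8/2)·8.500²·sin(360°/8) = 204.35 mm²); Subtracting the remaining from the first: starting from the r=6.5 cylinder (119.50 mm²), the 12×4.5 cube at (10, -1.5) misses the remaining region (no effect); the r=8.5 cylinder at (12.5, 9) misses the remaining region (no effect) — area = 119.50 mm²; the cone at (3, 12): at t=0.020 of its height the radius interpolates to r₁+(r₂−r₁)t = 5.460, giving a regular 8-gon of that circumradius (area = (8/2)·5.460²·sin(360°/8) = 84.32 mm²); Taking the first minus the rest: starting from that combined region (119.50 mm²), the cone at (3, 12) misses the remaining region (no effect) — area = 119.50 mm². Checking containment: the cross-section at z = 2.7 is a subset of the cross-section at z = 2.1.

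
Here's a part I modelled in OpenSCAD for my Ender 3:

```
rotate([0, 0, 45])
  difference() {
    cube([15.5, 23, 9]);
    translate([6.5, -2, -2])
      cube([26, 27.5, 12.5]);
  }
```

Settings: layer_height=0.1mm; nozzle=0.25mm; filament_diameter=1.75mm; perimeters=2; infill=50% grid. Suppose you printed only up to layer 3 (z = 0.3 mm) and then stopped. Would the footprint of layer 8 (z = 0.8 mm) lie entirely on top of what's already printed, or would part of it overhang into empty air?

entirely on top

Compare the two slices. At z = 0.3: the 15.5×23 cube contributes its full rectangle (area 356.50 mm²); the 26×27.5 cube at (6.5, -2) contributes its full rectangle (area 715.00 mm²); Subtracting the remaining from the first: starting from the 15.5×23 cube (356.50 mm²), the 26×27.5 cube at (6.5, -2) partially overlaps it — only the 207.00 mm² overlap (of its 715.00 mm²) is removed, clipping the outline — area = 149.50 mm²; (whole slice rotated 45° about Z — lengths, areas and connectivity unchanged). At z = 0.8: the cube is present — its section is the full 15.5×23 rectangle (area 356.50 mm²); the cube at (6.5, -2) is present — its section is the full 26×27.5 rectangle (area 715.00 mm²); Subtracting the remaining from the first: starting from the 15.5×23 cube (356.50 mm²), the 26×27.5 cube at (6.5, -2) partially overlaps it — only the 207.00 mm² overlap (of its 715.00 mm²) is removed, clipping the outline — area = 149.50 mm²; (rotated 45° about Z; rotation is an isometry so areas/perimeters/island counts are preserved). Checking containment: the cross-section at z = 0.8 is a subset of the cross-section at z = 0.3.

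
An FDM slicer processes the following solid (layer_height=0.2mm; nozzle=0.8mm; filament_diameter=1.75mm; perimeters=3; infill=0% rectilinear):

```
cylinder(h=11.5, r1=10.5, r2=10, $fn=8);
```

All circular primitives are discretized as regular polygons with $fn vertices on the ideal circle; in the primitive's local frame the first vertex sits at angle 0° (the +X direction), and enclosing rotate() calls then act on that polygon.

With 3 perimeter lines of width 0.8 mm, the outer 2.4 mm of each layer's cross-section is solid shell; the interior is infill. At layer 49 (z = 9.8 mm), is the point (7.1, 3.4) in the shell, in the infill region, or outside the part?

shell

At z = 9.8 mm: the cone: at t=0.852 of its height the radius interpolates to r₁+(r₂−r₁)t = 10.074, giving a regular 8-gon of that circumradius. Overall, the cross-section is a single solid region. The nearest boundary edge runs (10.07, 0.00)→(7.12, 7.12); distance from the point to it = 1.45 mm. The point is inside the cross-section, 1.45 mm from the nearest boundary — within the 2.4 mm shell band (3 × 0.8).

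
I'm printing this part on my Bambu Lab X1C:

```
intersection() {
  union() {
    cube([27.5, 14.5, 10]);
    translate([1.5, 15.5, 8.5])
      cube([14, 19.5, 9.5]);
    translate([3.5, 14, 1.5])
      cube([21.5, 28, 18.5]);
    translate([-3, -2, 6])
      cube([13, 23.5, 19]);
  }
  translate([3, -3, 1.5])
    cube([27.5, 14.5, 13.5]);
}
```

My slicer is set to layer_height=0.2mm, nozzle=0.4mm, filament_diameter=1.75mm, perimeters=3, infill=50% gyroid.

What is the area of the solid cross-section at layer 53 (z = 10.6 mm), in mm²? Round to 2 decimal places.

94.50 mm²

At z = 10.6 mm: the cube does not reach this height (z outside [0, 10]); the cube at (1.5, 15.5) is present — its section is the full 14×19.5 rectangle (area 273.00 mm²); the 21.5×28 cube at (3.5, 14) contributes its full rectangle (area 602.00 mm²); the cube at (-3, -2) is present — its section is the full 13×23.5 rectangle (area 305.50 mm²); Merging all regions: the regions partially overlap — summed areas 1180.50 mm² minus the doubly-counted overlap 294.75 mm² gives 885.75 mm² — area = 885.75 mm²; the cube at (3, -3) is present — its section is the full 27.5×14.5 rectangle (area 398.75 mm²); After intersecting: the 27.5×14.5 cube at (3, -3) partially overlaps the result so far; clipping to the common part keeps 94.50 mm² — area = 94.50 mm². Overall, the cross-section is a single solid region. Net area = 94.50 mm².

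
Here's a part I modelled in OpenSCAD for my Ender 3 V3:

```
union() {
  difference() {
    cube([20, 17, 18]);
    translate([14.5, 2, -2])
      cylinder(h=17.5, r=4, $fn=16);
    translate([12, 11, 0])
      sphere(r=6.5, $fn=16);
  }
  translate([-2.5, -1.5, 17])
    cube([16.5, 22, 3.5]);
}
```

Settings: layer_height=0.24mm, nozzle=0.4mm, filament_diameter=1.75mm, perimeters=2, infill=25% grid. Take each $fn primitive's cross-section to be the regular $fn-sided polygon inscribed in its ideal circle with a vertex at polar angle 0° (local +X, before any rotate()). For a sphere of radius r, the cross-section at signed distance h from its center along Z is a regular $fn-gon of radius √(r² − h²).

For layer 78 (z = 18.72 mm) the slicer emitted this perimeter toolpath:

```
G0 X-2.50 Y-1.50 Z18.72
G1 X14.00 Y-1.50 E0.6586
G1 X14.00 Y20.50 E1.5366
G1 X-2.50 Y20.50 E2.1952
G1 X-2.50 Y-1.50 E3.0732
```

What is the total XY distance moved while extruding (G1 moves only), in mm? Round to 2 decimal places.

Sum the Euclidean lengths of each G1 segment: total = 77.00 mm.

77.00 mm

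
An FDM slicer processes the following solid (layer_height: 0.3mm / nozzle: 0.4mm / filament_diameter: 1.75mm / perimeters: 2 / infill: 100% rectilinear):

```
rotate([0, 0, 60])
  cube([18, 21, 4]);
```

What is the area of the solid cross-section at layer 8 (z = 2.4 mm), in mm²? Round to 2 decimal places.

378.00 mm²

At z = 2.4 mm: the cube (footprint 18×21) is included at this height (area 378.00 mm²); (whole slice rotated 60° about Z — lengths, areas and connectivity unchanged). Overall, the cross-section is a single solid region. Net area = 378.00 mm².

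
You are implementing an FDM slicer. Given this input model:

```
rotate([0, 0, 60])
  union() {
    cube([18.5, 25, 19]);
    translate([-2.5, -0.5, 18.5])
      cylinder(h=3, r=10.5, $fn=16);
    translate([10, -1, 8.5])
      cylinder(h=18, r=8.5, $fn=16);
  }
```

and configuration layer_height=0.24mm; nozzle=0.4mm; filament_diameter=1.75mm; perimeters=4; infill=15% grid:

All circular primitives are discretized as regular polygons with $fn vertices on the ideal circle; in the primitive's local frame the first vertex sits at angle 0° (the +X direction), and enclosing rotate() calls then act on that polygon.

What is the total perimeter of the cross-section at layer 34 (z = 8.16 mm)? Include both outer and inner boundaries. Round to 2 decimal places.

At z = 8.16 mm: the 18.5×25 cube contributes its full rectangle (perimeter 87.00 mm); the cylinder at (-2.5, -0.5) is not intersected at this z (z outside [18.5, 21.5]); the cylinder at (10, -1) is absent (z outside [8.5, 26.5]); Merging all regions: only the 18.5×25 cube is present, so the union is just that shape — boundary = 87.00 mm; (rotated 60° about Z; rotation is an isometry so areas/perimeters/island counts are preserved). Overall, the cross-section is a single solid region. Total boundary length (outer) = 87.00 mm.

87.00 mm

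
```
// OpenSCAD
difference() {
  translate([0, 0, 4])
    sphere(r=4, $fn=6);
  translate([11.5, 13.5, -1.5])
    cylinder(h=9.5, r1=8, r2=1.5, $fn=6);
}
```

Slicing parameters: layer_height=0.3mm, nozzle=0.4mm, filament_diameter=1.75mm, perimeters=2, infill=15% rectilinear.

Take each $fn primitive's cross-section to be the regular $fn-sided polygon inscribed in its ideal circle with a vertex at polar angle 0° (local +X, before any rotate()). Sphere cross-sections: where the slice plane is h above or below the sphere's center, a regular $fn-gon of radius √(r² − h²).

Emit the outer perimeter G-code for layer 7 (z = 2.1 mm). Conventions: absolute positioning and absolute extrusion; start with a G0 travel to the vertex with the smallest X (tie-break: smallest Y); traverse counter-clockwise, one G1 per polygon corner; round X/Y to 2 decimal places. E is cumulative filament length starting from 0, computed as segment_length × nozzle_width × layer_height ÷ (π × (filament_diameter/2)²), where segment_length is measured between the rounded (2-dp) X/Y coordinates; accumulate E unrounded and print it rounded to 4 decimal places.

G0 X-3.52 Y0.00 Z2.10
G1 X-1.76 Y-3.05 E0.1757
G1 X1.76 Y-3.05 E0.3513
G1 X3.52 Y0.00 E0.5270
G1 X1.76 Y3.05 E0.7027
G1 X-1.76 Y3.05 E0.8783
G1 X-3.52 Y0.00 E1.0540

At z = 2.1 mm: the sphere: section is a regular 6-gon, circumradius = √(r²−h²) = √(4²−1.9²) = 3.520; the cone at (11.5, 13.5) (r1=8→r2=1.5) has section circumradius 5.537 here — a regular 6-gon; Taking the first minus the rest: starting from the r=4 sphere, the cone at (11.5, 13.5) misses the remaining region (no effect) — 1 connected region. The outline is a single polygon with 6 vertices. Extrusion per mm of travel: 0.4 × 0.3 / (π × 0.875²) = 0.049890. Accumulating E over each segment gives final E = 1.0540.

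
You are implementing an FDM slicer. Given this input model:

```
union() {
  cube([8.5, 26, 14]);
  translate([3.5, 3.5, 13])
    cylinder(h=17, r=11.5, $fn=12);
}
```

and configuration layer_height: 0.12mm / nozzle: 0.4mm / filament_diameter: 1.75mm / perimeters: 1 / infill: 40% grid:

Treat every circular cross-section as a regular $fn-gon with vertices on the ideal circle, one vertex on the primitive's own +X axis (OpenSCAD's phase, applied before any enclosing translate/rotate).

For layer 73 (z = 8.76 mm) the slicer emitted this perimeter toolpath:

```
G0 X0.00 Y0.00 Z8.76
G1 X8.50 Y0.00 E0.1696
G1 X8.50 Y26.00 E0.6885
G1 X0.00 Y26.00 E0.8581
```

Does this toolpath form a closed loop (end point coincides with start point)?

no

Start point (G0): (0.00, 0.00). End point (last G1): the path does not return to the start — open.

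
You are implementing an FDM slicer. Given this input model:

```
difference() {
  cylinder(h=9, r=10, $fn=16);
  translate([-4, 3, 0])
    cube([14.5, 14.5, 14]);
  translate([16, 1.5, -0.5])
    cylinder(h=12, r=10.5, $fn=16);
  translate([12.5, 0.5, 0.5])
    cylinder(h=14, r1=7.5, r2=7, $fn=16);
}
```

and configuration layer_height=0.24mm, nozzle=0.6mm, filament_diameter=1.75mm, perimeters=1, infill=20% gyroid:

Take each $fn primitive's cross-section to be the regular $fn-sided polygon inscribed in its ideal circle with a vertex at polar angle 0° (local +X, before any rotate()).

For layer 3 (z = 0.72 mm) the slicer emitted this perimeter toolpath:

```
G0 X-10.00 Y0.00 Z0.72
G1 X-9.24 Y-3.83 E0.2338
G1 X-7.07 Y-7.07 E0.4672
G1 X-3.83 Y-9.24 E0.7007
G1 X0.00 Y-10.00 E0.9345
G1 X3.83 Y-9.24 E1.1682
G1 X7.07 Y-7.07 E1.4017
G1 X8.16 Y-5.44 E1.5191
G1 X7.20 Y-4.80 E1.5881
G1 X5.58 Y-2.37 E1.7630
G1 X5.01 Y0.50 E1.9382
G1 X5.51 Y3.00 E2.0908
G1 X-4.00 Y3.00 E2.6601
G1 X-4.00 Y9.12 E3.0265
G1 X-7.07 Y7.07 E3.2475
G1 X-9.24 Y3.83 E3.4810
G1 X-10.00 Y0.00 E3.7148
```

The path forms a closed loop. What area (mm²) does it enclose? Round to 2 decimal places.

Apply the shoelace formula to the sequence of (X, Y) vertices; enclosed area = 201.17 mm².

201.17 mm²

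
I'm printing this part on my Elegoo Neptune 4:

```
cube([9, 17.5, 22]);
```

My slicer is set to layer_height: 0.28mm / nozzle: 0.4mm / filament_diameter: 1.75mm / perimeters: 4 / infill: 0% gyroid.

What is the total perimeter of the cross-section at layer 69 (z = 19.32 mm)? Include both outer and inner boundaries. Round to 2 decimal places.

53.00 mm

At z = 19.32 mm: the cube (footprint 9×17.5) is included at this height (perimeter 53.00 mm). Overall, the cross-section is a single solid region. Total boundary length (outer) = 53.00 mm.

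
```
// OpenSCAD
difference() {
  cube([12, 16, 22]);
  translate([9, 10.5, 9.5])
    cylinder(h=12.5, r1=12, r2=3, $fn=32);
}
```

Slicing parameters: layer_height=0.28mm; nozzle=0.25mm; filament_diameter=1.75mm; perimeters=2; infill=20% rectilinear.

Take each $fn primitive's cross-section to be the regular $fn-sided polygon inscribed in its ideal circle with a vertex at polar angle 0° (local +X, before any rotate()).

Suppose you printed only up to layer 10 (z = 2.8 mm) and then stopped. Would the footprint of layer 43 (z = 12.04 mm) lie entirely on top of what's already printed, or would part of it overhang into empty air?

Compare the two slices. At z = 2.8: the cube is present — its section is the full 12×16 rectangle (area 192.00 mm²); the cone at (9, 10.5) does not reach this height (z outside [9.5, 22]); Subtracting the remaining from the first: none of the subtracted shapes is present at this height, so the 12×16 cube is unchanged — area = 192.00 mm². At z = 12.04: the cube (footprint 12×16) is included at this height (area 192.00 mm²); the cone at (9, 10.5) contributes a regular 32-gon of circumradius 10.171 (interpolated between r1=12 and r2=3 at t=0.203) (area = (32/2)·10.171²·sin(360°/32) = 322.92 mm²); Subtracting the remaining from the first: starting from the 12×16 cube (192.00 mm²), the cone at (9, 10.5) partially overlaps it — only the 172.91 mm² overlap (of its 322.92 mm²) is removed, clipping the outline — area = 19.09 mm². Checking containment: the cross-section at z = 12.04 is a subset of the cross-section at z = 2.8.

entirely on top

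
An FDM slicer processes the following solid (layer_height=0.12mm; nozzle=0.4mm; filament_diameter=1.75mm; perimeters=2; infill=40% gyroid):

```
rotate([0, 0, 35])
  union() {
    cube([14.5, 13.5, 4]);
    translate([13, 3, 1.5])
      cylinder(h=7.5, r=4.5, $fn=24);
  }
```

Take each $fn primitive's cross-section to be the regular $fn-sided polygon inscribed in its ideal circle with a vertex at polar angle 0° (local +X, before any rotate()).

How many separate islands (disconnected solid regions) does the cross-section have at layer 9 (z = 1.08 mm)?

1

At z = 1.08 mm: the 14.5×13.5 cube contributes its full rectangle; the cylinder at (13, 3) is not intersected at this z (z outside [1.5, 9]); Combining (union): only the 14.5×13.5 cube is present, so the union is just that shape — 1 connected region; (rotated 35° about Z; rotation is an isometry so areas/perimeters/island counts are preserved). Overall, the cross-section is a single solid region. Island count = 1.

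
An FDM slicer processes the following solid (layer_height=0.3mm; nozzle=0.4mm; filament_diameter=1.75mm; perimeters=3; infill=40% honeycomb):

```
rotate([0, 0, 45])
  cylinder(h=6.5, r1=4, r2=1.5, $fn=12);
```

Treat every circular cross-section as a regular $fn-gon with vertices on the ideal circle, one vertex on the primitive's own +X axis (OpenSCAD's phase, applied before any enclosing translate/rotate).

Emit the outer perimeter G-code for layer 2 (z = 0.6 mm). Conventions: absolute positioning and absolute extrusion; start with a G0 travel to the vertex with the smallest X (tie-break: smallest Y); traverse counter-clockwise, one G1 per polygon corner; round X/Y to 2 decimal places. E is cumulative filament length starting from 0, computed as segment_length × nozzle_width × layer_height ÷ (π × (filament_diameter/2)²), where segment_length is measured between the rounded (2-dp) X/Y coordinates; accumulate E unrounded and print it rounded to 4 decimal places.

At z = 0.6 mm: the cone: at t=0.092 of its height the radius interpolates to r₁+(r₂−r₁)t = 3.769, giving a regular 12-gon of that circumradius; (whole slice rotated 45° about Z — lengths, areas and connectivity unchanged). The outline is a single polygon with 12 vertices. Extrusion per mm of travel: 0.4 × 0.3 / (π × 0.875²) = 0.049890. Accumulating E over each segment gives final E = 1.1689.

G0 X-3.64 Y-0.98 Z0.60
G1 X-2.67 Y-2.67 E0.0972
G1 X-0.98 Y-3.64 E0.1944
G1 X0.98 Y-3.64 E0.2922
G1 X2.67 Y-2.67 E0.3894
G1 X3.64 Y-0.98 E0.4866
G1 X3.64 Y0.98 E0.5844
G1 X2.67 Y2.67 E0.6816
G1 X0.98 Y3.64 E0.7789
G1 X-0.98 Y3.64 E0.8766
G1 X-2.67 Y2.67 E0.9739
G1 X-3.64 Y0.98 E1.0711
G1 X-3.64 Y-0.98 E1.1689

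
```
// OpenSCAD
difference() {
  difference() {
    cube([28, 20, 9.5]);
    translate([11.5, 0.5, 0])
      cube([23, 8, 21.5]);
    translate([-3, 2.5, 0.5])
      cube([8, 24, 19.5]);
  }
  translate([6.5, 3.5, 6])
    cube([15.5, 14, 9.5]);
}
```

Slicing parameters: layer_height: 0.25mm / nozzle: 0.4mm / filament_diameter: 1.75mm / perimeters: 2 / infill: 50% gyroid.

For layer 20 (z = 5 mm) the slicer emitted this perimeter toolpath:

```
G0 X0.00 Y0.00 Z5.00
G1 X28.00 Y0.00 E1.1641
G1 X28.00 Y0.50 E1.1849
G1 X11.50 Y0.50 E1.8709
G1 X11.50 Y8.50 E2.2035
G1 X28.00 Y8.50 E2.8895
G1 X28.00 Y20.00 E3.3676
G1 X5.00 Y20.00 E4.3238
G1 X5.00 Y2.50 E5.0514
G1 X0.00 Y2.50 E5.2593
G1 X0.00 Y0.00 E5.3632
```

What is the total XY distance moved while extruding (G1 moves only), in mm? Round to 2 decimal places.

129.00 mm

Sum the Euclidean lengths of each G1 segment: total = 129.00 mm.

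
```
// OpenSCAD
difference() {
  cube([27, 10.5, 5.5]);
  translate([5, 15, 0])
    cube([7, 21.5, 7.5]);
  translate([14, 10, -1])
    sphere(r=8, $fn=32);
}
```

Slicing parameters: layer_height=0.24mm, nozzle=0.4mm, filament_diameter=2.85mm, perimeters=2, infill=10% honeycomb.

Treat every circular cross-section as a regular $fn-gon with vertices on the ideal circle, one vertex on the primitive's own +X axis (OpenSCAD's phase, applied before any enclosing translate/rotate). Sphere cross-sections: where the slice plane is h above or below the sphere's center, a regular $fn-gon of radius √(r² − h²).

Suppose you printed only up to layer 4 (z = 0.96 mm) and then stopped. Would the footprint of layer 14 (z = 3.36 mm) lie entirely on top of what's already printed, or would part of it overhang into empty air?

part overhangs

Compare the two slices. At z = 0.96: the 27×10.5 cube contributes its full rectangle (area 283.50 mm²); the 7×21.5 cube at (5, 15) contributes its full rectangle (area 150.50 mm²); the r=8 sphere at (14, 10) contributes a regular 32-gon of circumradius √(8²−1.96²) = 7.756 (area = (32/2)·7.756²·sin(360°/32) = 187.78 mm²); After the difference (first − rest): starting from the 27×10.5 cube (283.50 mm²), the 7×21.5 cube at (5, 15) misses the remaining region (no effect); the r=8 sphere at (14, 10) partially overlaps it — only the 101.62 mm² overlap (of its 187.78 mm²) is removed, clipping the outline — area = 181.88 mm². At z = 3.36: the cube is present — its section is the full 27×10.5 rectangle (area 283.50 mm²); the cube at (5, 15) is present — its section is the full 7×21.5 rectangle (area 150.50 mm²); the sphere at (14, 10): section is a regular 32-gon, circumradius = √(r²−h²) = √(8²−4.36²) = 6.707 (area = (32/2)·6.707²·sin(360°/32) = 140.44 mm²); Subtracting the remaining from the first: starting from the 27×10.5 cube (283.50 mm²), the 7×21.5 cube at (5, 15) misses the remaining region (no effect); the r=8 sphere at (14, 10) partially overlaps it — only the 76.90 mm² overlap (of its 140.44 mm²) is removed, clipping the outline — area = 206.60 mm². Checking containment: at z = 3.36 the cross-section extends beyond the z = 0.96 cross-section by about 24.72 mm².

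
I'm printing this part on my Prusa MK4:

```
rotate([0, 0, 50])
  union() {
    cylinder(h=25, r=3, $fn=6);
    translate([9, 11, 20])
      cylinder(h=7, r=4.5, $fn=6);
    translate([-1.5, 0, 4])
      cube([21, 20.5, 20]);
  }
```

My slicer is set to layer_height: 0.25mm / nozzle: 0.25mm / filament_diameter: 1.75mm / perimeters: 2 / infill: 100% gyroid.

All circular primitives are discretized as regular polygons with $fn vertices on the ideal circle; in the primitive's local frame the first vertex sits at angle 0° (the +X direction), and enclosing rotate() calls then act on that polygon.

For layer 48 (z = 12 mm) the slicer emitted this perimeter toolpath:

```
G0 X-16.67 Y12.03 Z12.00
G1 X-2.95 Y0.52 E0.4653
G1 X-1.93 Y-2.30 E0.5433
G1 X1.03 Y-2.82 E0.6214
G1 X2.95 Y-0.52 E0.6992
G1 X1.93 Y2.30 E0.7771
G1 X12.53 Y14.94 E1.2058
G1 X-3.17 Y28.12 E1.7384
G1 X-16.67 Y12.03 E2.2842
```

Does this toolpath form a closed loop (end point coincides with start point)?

yes

Start point (G0): (-16.67, 12.03). End point (last G1): the path returns to the start — closed.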